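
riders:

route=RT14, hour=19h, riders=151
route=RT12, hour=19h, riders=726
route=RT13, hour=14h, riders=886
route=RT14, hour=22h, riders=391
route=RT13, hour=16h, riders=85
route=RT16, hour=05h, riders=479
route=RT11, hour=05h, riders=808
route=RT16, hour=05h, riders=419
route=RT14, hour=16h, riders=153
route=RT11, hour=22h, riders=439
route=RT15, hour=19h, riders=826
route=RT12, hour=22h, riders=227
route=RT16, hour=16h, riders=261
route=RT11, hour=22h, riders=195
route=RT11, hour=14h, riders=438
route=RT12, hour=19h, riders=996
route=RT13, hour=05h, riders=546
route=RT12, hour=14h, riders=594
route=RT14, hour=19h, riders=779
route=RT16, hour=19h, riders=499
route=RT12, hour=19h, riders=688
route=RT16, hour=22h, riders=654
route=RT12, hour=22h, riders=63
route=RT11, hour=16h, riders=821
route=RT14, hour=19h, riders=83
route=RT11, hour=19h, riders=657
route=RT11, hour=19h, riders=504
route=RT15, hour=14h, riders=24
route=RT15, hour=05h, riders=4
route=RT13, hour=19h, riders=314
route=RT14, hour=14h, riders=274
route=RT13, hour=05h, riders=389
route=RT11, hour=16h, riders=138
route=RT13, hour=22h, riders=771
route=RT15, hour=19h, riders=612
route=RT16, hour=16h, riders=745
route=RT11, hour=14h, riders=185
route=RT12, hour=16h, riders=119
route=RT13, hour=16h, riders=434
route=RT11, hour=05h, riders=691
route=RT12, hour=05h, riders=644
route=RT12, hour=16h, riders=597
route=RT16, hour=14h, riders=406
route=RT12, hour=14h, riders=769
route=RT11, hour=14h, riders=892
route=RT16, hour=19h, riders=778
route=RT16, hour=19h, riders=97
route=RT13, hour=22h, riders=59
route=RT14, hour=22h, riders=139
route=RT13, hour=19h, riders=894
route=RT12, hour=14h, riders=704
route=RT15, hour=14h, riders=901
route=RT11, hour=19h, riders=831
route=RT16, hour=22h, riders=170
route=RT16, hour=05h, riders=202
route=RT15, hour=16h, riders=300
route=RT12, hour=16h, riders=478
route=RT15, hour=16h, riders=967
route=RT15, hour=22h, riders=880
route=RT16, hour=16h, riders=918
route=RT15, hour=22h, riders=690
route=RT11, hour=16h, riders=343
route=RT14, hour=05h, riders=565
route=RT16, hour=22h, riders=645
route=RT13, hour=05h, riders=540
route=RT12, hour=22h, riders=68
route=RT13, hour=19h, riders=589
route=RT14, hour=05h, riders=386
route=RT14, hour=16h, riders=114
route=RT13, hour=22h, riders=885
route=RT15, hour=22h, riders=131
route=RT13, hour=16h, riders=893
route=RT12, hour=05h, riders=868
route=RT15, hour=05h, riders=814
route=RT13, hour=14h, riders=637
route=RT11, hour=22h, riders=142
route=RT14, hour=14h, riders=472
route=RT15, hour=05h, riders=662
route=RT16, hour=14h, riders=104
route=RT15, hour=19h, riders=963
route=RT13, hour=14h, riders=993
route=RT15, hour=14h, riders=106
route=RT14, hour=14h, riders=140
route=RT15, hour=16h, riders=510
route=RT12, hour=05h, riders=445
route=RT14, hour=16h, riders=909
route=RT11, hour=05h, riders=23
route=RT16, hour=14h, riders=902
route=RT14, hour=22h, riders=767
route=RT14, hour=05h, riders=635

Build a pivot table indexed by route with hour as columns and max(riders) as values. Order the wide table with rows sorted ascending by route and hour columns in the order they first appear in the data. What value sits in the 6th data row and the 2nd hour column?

902

With rows sorted ascending by route, row 6 is route=RT16. hour columns in first-appearance order: 19h, 14h, 22h, 16h, 05h; column 2 is 14h.
Long rows with route=RT16, hour=14h: max(406, 104, 902) = 902.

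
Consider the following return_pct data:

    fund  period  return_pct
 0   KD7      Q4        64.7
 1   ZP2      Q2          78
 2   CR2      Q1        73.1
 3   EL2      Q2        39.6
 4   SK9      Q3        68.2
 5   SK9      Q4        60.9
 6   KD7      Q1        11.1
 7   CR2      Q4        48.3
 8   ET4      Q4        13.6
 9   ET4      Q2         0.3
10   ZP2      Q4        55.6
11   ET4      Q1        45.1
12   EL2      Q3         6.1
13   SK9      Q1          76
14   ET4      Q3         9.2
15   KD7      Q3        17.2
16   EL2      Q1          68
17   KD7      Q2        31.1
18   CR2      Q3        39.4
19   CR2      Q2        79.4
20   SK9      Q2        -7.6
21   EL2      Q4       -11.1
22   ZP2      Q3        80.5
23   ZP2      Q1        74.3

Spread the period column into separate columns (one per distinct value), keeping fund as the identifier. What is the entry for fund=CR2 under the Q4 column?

Wide layout: rows indexed by fund, columns are the 4 distinct period values (Q4, Q2, Q1, Q3).
Cell (fund=CR2, period=Q4) draws from the long row where fund=CR2 and period=Q4, which has return_pct=48.3.

48.3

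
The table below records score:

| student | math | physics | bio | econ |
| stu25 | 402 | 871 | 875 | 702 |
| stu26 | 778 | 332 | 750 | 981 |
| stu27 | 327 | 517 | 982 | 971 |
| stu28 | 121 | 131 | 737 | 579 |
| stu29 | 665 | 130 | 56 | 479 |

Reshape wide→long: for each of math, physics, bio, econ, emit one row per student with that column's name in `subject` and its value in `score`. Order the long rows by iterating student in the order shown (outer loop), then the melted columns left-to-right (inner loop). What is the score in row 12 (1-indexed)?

971

20 rows total (5 × 4). Row 12: index ⌊(12-1)/4⌋ = 2 into student → stu27; (12-1) mod 4 = 3 into the melted columns → econ.
So row 12 is (stu27, econ, 971); score = 971.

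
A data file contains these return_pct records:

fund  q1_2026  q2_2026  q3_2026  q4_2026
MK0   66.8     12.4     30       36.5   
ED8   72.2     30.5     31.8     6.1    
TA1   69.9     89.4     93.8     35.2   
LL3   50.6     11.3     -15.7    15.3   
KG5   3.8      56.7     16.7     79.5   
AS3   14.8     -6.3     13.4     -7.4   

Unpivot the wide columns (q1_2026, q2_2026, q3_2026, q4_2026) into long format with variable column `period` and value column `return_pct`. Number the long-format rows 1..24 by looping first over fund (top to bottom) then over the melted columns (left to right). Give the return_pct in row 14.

24 rows total (6 × 4). Row 14: index ⌊(14-1)/4⌋ = 3 into fund → LL3; (14-1) mod 4 = 1 into the melted columns → q2_2026.
So row 14 is (LL3, q2_2026, 11.3); return_pct = 11.3.

11.3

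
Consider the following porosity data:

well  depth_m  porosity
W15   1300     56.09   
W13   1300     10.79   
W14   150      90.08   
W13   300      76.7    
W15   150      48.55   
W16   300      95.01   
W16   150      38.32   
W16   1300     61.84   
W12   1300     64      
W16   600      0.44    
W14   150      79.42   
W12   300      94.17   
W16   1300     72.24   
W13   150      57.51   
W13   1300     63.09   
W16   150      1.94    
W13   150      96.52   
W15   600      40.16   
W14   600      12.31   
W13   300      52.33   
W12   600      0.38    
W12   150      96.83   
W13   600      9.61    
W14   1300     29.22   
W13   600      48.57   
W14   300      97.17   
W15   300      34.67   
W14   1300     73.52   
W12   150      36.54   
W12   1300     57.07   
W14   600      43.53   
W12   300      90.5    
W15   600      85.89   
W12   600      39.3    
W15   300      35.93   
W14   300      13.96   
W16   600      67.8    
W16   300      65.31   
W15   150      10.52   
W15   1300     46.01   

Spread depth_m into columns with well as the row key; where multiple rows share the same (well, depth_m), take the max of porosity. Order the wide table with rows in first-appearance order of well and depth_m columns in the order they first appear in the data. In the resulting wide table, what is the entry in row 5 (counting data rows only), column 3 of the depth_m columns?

94.17

With rows in first-appearance order of well, row 5 is well=W12. depth_m columns in first-appearance order: 1300, 150, 300, 600; column 3 is 300.
Long rows with well=W12, depth_m=300: max(94.17, 90.5) = 94.17.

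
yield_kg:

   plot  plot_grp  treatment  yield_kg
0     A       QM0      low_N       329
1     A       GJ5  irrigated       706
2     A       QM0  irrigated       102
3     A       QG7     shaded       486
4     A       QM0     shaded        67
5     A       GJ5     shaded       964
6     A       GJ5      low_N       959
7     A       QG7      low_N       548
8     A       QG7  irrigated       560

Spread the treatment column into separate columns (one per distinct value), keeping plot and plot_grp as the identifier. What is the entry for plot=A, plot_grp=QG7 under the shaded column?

486

Wide layout: rows indexed by plot and plot_grp, columns are the 3 distinct treatment values (low_N, irrigated, shaded).
Cell (plot=A, plot_grp=QG7, treatment=shaded) draws from the long row where plot=A, plot_grp=QG7 and treatment=shaded, which has yield_kg=486.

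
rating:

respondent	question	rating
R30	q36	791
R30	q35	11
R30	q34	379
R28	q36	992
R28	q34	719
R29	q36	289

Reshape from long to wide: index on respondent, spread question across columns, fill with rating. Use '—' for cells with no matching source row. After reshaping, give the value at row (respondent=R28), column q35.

—

No long-format row has respondent=R28 and question=q35, so the cell is —.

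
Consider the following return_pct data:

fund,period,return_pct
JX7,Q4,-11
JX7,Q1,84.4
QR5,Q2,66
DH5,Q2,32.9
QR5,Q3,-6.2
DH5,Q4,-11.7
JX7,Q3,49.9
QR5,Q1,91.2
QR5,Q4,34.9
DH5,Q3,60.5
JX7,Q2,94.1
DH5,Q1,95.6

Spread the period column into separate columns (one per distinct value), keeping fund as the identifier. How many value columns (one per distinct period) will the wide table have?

4 distinct period values: Q1, Q2, Q3, Q4.

4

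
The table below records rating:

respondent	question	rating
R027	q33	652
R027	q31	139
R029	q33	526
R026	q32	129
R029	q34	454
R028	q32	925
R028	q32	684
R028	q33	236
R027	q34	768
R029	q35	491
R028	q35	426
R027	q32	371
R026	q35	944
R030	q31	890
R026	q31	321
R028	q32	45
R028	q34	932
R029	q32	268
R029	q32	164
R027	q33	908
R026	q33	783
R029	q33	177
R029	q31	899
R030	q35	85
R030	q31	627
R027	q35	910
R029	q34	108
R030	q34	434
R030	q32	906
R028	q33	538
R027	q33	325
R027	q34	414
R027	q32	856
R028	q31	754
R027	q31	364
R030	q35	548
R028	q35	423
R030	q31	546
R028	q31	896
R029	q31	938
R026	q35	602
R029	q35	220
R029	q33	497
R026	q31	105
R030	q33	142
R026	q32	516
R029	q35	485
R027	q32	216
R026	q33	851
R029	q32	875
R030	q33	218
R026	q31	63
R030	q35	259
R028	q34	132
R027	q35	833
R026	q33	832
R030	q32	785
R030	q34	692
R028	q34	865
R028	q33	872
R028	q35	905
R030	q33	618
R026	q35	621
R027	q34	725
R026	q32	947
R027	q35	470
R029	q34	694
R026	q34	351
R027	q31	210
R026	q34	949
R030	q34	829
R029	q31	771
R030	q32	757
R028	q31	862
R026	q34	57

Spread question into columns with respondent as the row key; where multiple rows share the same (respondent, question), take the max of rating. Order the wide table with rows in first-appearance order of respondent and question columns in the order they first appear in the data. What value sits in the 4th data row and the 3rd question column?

925

With rows in first-appearance order of respondent, row 4 is respondent=R028. question columns in first-appearance order: q33, q31, q32, q34, q35; column 3 is q32.
Long rows with respondent=R028, question=q32: max(925, 684, 45) = 925.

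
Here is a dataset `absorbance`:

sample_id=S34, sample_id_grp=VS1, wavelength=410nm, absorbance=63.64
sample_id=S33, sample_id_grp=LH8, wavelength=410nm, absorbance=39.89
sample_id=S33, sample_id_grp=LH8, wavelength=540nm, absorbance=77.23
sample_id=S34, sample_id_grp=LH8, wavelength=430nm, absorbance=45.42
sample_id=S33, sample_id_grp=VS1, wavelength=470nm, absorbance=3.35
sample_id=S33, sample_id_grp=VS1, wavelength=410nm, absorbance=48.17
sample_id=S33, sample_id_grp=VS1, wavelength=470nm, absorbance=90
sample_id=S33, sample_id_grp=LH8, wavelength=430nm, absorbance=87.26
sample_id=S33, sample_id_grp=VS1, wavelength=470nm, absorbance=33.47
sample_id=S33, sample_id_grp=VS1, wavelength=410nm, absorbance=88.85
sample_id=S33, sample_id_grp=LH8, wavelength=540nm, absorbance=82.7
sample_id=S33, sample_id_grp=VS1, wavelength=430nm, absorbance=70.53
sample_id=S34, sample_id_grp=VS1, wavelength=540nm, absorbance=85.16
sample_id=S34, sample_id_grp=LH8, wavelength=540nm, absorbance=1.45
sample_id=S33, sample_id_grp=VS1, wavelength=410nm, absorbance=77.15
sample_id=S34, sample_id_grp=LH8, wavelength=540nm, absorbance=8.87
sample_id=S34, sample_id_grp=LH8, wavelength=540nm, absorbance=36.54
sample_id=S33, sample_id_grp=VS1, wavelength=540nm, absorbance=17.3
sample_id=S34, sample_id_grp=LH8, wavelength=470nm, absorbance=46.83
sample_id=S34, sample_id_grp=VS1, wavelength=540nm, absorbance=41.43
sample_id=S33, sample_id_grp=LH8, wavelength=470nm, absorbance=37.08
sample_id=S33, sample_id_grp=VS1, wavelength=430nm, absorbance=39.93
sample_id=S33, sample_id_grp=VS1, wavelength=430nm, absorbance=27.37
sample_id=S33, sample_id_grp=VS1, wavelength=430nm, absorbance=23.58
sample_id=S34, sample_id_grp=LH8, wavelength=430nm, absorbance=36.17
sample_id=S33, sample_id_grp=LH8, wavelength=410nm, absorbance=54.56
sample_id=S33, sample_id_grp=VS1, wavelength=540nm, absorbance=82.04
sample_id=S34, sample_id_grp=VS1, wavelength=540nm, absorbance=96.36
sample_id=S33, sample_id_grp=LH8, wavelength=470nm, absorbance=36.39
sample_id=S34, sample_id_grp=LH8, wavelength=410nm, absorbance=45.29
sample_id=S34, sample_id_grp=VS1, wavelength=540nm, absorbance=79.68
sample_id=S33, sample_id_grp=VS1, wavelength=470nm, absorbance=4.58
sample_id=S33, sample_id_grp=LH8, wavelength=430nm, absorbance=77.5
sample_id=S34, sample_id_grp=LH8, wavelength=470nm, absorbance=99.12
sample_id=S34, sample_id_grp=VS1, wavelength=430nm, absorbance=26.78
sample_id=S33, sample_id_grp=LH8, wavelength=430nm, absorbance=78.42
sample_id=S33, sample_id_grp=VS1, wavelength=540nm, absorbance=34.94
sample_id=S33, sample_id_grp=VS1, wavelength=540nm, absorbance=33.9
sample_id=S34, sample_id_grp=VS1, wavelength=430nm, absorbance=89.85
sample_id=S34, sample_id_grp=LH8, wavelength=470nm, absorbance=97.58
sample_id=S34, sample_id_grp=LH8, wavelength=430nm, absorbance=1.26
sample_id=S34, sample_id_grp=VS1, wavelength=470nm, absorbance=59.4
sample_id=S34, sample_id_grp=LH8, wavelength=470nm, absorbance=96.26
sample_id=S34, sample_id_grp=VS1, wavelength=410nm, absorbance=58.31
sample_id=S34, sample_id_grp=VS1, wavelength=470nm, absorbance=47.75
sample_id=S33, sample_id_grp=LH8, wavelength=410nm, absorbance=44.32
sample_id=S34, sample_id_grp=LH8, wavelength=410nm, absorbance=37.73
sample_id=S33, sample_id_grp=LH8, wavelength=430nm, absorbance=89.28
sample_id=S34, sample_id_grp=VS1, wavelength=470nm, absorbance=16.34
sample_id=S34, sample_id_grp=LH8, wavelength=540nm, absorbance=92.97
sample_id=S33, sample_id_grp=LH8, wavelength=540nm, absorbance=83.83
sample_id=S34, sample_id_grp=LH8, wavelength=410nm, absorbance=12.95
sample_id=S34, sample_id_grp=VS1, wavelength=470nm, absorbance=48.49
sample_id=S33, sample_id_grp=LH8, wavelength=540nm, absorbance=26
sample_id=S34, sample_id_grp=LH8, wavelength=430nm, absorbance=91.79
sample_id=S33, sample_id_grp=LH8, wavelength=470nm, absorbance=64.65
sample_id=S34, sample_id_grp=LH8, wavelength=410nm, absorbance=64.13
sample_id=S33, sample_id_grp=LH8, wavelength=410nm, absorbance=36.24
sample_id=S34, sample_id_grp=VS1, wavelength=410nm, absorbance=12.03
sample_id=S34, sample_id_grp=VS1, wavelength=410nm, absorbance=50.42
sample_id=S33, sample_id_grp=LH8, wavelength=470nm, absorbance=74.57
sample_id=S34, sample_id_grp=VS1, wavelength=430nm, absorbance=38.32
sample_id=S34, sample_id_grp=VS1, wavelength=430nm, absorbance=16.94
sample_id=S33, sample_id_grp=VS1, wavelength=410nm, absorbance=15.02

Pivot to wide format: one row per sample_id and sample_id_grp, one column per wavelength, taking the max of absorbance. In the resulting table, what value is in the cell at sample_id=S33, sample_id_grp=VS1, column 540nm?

Rows with sample_id=S33, sample_id_grp=VS1 and wavelength=540nm: absorbance values are 17.3, 82.04, 34.94, 33.9.
max(17.3, 82.04, 34.94, 33.9) = 82.04.

82.04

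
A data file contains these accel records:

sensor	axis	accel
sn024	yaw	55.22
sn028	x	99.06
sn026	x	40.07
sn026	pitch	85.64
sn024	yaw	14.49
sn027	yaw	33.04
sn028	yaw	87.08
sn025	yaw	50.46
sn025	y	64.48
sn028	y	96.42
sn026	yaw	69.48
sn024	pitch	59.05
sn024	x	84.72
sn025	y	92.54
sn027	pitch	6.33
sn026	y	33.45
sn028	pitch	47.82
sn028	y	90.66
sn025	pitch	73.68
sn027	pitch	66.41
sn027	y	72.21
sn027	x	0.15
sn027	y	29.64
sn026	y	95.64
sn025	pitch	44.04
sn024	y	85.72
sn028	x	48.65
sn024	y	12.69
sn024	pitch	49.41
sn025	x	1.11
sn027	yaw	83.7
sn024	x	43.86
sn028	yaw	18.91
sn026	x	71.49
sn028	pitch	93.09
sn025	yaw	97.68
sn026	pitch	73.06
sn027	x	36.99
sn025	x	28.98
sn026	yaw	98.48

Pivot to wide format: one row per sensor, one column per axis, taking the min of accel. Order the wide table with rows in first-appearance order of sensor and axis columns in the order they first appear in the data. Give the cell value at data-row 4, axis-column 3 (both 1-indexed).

With rows in first-appearance order of sensor, row 4 is sensor=sn027. axis columns in first-appearance order: yaw, x, pitch, y; column 3 is pitch.
Long rows with sensor=sn027, axis=pitch: min(6.33, 66.41) = 6.33.

6.33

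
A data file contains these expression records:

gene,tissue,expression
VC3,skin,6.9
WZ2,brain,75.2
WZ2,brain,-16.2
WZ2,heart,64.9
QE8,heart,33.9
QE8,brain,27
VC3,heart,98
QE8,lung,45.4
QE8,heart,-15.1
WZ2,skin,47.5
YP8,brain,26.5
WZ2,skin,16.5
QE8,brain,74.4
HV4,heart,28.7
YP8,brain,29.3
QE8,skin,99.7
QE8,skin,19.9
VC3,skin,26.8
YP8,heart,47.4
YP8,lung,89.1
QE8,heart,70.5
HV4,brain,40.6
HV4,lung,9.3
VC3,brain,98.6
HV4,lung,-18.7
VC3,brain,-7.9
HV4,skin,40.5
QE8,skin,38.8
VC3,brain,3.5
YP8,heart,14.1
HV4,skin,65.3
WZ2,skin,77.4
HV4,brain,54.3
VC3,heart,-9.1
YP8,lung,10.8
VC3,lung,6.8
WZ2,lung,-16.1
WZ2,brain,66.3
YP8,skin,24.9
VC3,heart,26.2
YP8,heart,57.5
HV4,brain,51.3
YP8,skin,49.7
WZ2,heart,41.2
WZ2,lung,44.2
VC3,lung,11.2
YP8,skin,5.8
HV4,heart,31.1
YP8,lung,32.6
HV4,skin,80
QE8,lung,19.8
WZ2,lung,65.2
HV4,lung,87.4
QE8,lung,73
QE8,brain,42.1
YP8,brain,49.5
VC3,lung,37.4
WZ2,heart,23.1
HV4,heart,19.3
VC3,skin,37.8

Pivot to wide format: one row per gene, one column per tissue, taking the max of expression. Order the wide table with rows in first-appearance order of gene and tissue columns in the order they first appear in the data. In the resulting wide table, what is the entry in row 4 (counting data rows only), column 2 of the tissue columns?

49.5

With rows in first-appearance order of gene, row 4 is gene=YP8. tissue columns in first-appearance order: skin, brain, heart, lung; column 2 is brain.
Long rows with gene=YP8, tissue=brain: max(26.5, 29.3, 49.5) = 49.5.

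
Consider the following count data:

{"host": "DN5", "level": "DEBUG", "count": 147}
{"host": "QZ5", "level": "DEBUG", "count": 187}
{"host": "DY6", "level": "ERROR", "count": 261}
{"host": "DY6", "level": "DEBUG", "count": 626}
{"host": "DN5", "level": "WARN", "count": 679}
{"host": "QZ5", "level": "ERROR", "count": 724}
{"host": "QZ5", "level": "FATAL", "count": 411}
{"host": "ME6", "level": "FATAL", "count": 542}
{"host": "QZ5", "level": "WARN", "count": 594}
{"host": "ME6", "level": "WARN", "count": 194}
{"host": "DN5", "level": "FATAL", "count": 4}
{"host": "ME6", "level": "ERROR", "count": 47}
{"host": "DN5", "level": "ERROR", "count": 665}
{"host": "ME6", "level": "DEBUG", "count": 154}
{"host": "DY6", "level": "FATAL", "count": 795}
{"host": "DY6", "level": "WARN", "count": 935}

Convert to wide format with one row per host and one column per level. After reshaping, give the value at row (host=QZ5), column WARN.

594

Wide layout: rows indexed by host, columns are the 4 distinct level values (DEBUG, ERROR, WARN, FATAL).
Cell (host=QZ5, level=WARN) draws from the long row where host=QZ5 and level=WARN, which has count=594.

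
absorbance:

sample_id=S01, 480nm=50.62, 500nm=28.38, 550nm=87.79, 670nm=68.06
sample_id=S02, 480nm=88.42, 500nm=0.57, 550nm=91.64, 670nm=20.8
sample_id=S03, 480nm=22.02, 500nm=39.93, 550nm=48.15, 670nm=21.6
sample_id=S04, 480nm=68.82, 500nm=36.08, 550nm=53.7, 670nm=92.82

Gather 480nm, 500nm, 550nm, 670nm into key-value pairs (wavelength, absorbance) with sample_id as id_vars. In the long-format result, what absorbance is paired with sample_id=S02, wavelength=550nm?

Unpivoting turns each (sample_id, wide-column) pair into one long row.
The wide cell at row S02, column 550nm holds 91.64, so the long row (S02, 550nm) has absorbance=91.64.

91.64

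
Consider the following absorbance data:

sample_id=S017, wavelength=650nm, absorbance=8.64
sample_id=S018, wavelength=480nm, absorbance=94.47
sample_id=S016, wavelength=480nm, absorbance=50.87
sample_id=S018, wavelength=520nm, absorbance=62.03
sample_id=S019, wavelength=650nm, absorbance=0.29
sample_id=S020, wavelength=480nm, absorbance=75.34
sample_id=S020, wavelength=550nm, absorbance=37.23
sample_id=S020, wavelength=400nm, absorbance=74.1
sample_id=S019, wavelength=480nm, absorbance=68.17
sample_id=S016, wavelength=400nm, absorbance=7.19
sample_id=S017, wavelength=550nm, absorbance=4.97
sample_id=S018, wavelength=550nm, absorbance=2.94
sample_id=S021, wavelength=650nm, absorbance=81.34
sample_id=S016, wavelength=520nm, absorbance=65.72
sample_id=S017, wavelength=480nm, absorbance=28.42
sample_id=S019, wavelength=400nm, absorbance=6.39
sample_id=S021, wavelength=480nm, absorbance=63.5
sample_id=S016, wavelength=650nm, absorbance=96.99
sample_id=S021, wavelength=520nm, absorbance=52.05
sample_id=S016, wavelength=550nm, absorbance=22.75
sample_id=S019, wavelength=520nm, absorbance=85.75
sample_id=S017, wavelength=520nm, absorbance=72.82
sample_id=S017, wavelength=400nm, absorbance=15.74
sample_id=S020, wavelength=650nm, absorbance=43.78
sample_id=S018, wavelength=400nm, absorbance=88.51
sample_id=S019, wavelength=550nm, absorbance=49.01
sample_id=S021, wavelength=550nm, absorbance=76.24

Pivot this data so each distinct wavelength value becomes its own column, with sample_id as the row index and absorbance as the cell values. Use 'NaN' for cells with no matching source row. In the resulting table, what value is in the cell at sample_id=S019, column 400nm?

The long row with sample_id=S019, wavelength=400nm has absorbance=6.39.

6.39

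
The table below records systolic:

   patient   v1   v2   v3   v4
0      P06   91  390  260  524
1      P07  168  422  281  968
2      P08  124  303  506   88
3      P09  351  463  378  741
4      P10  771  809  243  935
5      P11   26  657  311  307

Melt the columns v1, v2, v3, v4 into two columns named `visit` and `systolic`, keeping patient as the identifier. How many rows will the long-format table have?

6 patient values × 4 melted columns = 24 rows.

24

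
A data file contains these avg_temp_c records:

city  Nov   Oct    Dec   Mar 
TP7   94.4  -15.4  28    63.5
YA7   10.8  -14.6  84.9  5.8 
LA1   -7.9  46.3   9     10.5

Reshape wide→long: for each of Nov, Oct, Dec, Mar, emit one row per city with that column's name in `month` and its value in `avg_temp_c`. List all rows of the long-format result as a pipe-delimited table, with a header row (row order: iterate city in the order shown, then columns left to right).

| city | month | avg_temp_c |
| TP7 | Nov | 94.4 |
| TP7 | Oct | -15.4 |
| TP7 | Dec | 28 |
| TP7 | Mar | 63.5 |
| YA7 | Nov | 10.8 |
| YA7 | Oct | -14.6 |
| YA7 | Dec | 84.9 |
| YA7 | Mar | 5.8 |
| LA1 | Nov | -7.9 |
| LA1 | Oct | 46.3 |
| LA1 | Dec | 9 |
| LA1 | Mar | 10.5 |

Each (city, column) pair becomes one row: 3 × 4 = 12 rows.
For example, (TP7, Nov) → avg_temp_c=94.4.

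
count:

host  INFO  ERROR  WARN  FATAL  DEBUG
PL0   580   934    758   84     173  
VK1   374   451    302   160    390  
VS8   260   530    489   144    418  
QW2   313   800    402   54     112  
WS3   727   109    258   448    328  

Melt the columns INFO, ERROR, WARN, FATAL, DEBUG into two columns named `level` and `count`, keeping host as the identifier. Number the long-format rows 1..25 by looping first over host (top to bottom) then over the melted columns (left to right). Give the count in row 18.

402

25 rows total (5 × 5). Row 18: index ⌊(18-1)/5⌋ = 3 into host → QW2; (18-1) mod 5 = 2 into the melted columns → WARN.
So row 18 is (QW2, WARN, 402); count = 402.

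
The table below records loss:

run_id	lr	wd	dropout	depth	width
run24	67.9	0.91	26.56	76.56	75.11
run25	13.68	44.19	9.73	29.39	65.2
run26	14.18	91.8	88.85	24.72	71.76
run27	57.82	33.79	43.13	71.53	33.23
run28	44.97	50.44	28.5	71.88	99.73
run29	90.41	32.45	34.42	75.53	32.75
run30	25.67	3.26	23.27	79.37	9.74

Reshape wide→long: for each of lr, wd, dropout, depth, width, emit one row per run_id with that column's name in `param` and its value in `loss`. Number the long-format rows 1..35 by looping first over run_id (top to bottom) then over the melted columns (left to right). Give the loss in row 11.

35 rows total (7 × 5). Row 11: index ⌊(11-1)/5⌋ = 2 into run_id → run26; (11-1) mod 5 = 0 into the melted columns → lr.
So row 11 is (run26, lr, 14.18); loss = 14.18.

14.18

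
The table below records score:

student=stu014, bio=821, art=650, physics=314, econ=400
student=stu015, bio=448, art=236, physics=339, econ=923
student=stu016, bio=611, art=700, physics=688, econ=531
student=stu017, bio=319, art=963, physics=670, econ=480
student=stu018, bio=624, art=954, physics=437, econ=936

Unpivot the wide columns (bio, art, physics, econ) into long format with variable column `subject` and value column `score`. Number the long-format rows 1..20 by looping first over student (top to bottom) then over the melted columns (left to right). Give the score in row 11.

20 rows total (5 × 4). Row 11: index ⌊(11-1)/4⌋ = 2 into student → stu016; (11-1) mod 4 = 2 into the melted columns → physics.
So row 11 is (stu016, physics, 688); score = 688.

688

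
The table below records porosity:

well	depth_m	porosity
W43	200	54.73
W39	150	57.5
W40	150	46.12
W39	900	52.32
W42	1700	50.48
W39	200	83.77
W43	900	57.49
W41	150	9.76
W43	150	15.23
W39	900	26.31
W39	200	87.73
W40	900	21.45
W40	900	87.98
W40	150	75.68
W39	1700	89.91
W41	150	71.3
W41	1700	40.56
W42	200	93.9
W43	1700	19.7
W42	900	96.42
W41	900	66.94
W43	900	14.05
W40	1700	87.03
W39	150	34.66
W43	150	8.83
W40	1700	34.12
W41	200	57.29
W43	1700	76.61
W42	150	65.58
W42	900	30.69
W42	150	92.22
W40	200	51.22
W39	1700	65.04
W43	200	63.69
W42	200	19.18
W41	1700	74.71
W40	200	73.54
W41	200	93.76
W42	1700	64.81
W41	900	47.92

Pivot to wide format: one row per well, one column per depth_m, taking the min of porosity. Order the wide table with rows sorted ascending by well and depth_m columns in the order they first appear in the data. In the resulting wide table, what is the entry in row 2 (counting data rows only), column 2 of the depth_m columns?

46.12

With rows sorted ascending by well, row 2 is well=W40. depth_m columns in first-appearance order: 200, 150, 900, 1700; column 2 is 150.
Long rows with well=W40, depth_m=150: min(46.12, 75.68) = 46.12.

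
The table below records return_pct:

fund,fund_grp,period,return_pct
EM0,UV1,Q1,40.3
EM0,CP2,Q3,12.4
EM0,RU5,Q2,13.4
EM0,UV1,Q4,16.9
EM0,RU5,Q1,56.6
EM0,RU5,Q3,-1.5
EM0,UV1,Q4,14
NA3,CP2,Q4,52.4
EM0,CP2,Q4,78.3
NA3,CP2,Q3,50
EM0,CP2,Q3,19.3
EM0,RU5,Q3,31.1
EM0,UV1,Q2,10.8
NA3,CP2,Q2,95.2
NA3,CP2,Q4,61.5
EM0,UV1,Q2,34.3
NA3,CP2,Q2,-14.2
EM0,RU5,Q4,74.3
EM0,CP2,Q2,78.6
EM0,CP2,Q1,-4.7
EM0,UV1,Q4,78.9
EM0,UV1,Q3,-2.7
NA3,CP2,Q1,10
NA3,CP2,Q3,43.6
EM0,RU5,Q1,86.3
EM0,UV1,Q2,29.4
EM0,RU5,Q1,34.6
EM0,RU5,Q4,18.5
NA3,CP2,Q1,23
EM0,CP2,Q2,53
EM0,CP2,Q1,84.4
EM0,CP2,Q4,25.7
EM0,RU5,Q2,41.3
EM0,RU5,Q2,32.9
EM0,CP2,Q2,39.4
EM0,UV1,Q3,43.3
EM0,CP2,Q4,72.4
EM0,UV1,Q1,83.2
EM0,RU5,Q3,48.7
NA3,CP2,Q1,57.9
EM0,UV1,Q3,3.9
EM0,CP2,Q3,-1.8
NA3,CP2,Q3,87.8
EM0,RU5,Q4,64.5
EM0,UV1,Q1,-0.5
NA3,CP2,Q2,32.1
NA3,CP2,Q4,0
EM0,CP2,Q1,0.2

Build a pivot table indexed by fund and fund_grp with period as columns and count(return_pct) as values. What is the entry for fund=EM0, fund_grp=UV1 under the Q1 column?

3

Rows with fund=EM0, fund_grp=UV1 and period=Q1: return_pct values are 40.3, 83.2, -0.5.
3 rows match — count = 3.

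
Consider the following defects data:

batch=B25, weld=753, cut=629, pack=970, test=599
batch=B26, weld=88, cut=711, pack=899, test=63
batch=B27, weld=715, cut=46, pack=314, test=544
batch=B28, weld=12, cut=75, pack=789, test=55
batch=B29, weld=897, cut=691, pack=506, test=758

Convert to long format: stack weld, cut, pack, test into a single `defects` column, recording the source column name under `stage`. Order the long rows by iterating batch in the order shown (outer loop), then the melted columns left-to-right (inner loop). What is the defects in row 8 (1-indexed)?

63

20 rows total (5 × 4). Row 8: index ⌊(8-1)/4⌋ = 1 into batch → B26; (8-1) mod 4 = 3 into the melted columns → test.
So row 8 is (B26, test, 63); defects = 63.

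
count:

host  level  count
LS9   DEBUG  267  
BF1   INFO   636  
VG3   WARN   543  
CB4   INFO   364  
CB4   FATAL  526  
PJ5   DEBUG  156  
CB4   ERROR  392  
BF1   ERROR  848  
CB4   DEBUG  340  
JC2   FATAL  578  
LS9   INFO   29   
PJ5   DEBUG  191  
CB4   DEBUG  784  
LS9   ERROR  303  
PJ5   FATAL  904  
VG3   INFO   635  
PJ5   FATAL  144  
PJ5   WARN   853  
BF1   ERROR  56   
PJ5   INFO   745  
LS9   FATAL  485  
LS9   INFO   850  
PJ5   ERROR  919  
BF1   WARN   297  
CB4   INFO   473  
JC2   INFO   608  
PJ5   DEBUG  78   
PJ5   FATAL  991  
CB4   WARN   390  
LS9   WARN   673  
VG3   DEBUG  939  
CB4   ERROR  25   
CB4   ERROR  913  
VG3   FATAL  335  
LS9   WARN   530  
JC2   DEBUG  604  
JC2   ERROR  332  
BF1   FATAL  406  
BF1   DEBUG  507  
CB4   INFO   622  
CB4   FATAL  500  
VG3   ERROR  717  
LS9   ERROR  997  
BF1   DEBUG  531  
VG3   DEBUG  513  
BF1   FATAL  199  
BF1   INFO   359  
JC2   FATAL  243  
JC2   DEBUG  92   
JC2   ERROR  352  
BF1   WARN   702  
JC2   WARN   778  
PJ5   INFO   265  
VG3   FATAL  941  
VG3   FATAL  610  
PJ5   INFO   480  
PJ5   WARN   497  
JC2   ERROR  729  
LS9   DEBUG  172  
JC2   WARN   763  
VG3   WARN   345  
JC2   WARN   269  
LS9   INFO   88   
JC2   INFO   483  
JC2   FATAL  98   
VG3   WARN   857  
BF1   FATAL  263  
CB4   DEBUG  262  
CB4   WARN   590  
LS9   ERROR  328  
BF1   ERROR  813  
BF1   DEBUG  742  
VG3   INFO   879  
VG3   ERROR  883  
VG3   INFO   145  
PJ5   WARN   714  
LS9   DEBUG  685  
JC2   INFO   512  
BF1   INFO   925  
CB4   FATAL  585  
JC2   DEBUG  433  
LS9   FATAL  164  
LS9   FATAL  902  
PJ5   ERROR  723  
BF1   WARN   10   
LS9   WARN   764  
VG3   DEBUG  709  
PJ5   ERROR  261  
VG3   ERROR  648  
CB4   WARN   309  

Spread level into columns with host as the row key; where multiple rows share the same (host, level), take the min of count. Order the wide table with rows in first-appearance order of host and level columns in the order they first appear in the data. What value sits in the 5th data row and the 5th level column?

261

With rows in first-appearance order of host, row 5 is host=PJ5. level columns in first-appearance order: DEBUG, INFO, WARN, FATAL, ERROR; column 5 is ERROR.
Long rows with host=PJ5, level=ERROR: min(919, 723, 261) = 261.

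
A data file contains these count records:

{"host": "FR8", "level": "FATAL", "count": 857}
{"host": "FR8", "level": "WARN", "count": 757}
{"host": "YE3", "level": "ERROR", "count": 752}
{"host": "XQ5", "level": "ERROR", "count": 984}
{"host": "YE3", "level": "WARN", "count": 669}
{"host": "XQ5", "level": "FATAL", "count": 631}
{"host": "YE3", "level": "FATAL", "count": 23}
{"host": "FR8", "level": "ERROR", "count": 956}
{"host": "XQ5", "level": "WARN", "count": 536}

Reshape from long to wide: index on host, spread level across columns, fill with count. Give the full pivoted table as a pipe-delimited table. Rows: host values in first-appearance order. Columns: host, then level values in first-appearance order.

| host | FATAL | WARN | ERROR |
| FR8 | 857 | 757 | 956 |
| YE3 | 23 | 669 | 752 |
| XQ5 | 631 | 536 | 984 |

Columns: host plus the 3 distinct level values (FATAL, WARN, ERROR).
For example, row FR8 column FATAL takes count=857 from the long row (FR8, FATAL).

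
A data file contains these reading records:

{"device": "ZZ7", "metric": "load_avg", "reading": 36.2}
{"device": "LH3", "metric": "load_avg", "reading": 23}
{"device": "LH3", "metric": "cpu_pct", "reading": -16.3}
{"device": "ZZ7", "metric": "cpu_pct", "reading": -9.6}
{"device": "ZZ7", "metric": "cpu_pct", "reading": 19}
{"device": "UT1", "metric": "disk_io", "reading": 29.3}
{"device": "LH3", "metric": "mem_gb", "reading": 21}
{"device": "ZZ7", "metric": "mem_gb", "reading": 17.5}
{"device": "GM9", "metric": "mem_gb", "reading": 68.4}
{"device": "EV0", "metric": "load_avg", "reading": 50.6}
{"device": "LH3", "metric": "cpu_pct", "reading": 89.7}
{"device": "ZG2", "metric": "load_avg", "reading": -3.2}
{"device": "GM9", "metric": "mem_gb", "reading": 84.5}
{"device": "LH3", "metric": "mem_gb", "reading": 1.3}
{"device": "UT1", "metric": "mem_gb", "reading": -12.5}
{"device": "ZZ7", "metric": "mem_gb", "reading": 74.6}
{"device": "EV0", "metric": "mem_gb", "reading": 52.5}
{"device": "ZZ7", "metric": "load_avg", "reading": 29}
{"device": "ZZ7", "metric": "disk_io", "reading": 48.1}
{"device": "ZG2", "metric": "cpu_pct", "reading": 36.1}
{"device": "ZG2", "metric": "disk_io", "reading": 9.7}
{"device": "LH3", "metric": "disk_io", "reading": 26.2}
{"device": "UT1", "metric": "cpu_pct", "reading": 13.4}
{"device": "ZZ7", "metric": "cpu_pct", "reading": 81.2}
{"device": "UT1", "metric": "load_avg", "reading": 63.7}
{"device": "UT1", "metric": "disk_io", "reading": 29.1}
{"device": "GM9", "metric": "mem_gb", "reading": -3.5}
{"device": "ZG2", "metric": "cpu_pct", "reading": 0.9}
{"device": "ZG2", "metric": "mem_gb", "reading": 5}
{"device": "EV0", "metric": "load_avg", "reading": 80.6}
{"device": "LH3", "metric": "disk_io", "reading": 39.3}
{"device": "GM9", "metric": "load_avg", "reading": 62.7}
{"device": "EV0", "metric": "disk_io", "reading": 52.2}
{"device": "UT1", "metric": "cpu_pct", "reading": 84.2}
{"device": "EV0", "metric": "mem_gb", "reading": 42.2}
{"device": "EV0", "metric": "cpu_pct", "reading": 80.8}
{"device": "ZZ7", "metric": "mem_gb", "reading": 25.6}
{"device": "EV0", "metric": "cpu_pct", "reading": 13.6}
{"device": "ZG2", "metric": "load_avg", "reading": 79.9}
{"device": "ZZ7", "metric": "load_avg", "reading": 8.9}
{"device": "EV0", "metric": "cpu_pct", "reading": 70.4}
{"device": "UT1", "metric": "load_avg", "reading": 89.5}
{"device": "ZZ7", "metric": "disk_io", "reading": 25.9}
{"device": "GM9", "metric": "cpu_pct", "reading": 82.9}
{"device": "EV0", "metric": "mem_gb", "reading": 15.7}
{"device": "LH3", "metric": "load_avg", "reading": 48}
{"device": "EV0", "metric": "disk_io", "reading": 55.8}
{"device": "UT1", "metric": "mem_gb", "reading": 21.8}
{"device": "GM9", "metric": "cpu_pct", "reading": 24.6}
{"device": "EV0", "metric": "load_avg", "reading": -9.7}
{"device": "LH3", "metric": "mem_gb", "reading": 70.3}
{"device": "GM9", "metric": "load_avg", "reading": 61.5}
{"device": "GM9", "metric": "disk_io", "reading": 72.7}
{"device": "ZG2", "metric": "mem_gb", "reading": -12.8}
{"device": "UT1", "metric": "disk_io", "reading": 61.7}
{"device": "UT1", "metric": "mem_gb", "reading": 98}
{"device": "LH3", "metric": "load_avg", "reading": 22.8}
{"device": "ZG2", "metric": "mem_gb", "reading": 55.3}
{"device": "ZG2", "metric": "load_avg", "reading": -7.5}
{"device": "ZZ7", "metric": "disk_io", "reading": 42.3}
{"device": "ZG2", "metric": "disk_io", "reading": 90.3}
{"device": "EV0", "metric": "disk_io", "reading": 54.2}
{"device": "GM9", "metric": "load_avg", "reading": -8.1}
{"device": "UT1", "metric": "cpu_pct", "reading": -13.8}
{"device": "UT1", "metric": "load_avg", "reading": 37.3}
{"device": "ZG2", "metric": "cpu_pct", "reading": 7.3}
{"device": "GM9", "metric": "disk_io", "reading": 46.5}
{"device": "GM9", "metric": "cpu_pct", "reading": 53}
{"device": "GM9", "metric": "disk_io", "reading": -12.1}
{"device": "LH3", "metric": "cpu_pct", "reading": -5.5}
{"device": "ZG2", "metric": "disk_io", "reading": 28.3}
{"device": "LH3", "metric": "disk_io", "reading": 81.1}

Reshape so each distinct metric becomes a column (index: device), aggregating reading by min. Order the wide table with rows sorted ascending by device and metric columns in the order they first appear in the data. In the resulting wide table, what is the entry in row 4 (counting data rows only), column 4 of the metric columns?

-12.5

With rows sorted ascending by device, row 4 is device=UT1. metric columns in first-appearance order: load_avg, cpu_pct, disk_io, mem_gb; column 4 is mem_gb.
Long rows with device=UT1, metric=mem_gb: min(-12.5, 21.8, 98) = -12.5.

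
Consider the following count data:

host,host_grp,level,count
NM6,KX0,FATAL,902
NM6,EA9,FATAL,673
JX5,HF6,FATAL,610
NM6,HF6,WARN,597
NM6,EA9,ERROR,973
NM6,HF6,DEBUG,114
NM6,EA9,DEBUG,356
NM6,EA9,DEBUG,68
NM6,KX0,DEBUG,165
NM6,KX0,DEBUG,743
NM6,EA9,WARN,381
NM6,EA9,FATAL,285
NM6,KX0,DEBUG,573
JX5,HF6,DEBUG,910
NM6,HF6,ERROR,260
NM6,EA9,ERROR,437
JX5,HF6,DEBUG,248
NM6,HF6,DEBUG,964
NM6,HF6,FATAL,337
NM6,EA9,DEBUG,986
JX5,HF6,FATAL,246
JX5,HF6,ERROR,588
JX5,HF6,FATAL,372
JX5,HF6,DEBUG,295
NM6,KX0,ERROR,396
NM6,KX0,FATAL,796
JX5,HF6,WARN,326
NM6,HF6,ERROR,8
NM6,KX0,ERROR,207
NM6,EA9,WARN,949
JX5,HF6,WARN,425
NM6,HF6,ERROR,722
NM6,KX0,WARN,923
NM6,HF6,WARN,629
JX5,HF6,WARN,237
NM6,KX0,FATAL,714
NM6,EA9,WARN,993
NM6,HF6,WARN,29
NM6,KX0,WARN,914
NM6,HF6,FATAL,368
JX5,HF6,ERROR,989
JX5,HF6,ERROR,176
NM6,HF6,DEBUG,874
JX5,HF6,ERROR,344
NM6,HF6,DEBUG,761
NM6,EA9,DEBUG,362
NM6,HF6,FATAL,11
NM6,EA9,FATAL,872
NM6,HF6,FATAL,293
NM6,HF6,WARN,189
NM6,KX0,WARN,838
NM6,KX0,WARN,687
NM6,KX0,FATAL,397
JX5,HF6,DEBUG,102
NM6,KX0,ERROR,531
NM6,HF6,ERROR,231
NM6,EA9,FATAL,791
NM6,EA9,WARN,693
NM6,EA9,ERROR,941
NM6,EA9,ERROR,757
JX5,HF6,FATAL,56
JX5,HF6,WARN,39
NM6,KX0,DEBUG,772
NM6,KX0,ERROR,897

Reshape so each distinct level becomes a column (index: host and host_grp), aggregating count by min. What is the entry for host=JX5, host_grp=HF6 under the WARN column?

39

Rows with host=JX5, host_grp=HF6 and level=WARN: count values are 326, 425, 237, 39.
min(326, 425, 237, 39) = 39.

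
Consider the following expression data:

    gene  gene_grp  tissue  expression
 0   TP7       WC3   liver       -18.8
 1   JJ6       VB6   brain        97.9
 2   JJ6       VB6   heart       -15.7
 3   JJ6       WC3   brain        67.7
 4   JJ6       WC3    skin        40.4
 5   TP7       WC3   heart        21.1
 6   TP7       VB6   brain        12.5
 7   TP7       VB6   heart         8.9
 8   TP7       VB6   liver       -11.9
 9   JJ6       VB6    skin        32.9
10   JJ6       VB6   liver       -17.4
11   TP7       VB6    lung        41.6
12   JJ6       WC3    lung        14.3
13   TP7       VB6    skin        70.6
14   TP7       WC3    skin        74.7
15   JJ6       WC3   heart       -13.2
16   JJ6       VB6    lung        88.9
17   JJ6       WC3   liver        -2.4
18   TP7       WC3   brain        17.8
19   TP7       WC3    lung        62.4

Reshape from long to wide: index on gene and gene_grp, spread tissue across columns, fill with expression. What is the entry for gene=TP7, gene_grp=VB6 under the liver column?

Wide layout: rows indexed by gene and gene_grp, columns are the 5 distinct tissue values (liver, brain, heart, skin, lung).
Cell (gene=TP7, gene_grp=VB6, tissue=liver) draws from the long row where gene=TP7, gene_grp=VB6 and tissue=liver, which has expression=-11.9.

-11.9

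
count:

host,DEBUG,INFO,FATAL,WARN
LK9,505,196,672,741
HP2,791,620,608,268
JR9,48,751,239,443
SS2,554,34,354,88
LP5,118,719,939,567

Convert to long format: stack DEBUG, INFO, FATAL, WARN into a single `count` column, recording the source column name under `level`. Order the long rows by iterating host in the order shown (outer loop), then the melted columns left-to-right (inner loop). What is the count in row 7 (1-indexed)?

608

20 rows total (5 × 4). Row 7: index ⌊(7-1)/4⌋ = 1 into host → HP2; (7-1) mod 4 = 2 into the melted columns → FATAL.
So row 7 is (HP2, FATAL, 608); count = 608.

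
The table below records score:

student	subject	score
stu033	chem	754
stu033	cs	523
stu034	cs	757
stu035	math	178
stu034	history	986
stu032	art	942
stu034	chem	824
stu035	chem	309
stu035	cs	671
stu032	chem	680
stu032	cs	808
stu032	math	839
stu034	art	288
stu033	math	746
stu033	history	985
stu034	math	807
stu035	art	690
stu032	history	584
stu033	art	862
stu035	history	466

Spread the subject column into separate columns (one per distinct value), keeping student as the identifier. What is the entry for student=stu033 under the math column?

Wide layout: rows indexed by student, columns are the 5 distinct subject values (chem, cs, math, history, art).
Cell (student=stu033, subject=math) draws from the long row where student=stu033 and subject=math, which has score=746.

746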